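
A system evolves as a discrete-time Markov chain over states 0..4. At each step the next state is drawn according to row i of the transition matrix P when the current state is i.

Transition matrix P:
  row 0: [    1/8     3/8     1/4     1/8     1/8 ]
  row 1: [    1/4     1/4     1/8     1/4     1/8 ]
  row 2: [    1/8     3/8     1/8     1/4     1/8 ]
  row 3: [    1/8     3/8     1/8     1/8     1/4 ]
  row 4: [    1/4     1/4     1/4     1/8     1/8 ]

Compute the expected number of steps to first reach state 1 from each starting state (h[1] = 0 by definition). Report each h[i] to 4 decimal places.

First-step conditioning: h[1] = 0; for i ≠ 1, h[i] = 1 + Σ_k P[i][k]·h[k].
  h[0] = 1 + 1/8·h[0] + 1/4·h[2] + 1/8·h[3] + 1/8·h[4]
  h[2] = 1 + 1/8·h[0] + 1/8·h[2] + 1/4·h[3] + 1/8·h[4]
  h[3] = 1 + 1/8·h[0] + 1/8·h[2] + 1/8·h[3] + 1/4·h[4]
  h[4] = 1 + 1/4·h[0] + 1/4·h[2] + 1/8·h[3] + 1/8·h[4]
Solving the 4×4 linear system over states ≠ 1 gives exactly h = [1168/417, 0, 390/139, 1186/417, 438/139] (h[1] = 0 is the target).

h = [2.8010, 0.0000, 2.8058, 2.8441, 3.1511]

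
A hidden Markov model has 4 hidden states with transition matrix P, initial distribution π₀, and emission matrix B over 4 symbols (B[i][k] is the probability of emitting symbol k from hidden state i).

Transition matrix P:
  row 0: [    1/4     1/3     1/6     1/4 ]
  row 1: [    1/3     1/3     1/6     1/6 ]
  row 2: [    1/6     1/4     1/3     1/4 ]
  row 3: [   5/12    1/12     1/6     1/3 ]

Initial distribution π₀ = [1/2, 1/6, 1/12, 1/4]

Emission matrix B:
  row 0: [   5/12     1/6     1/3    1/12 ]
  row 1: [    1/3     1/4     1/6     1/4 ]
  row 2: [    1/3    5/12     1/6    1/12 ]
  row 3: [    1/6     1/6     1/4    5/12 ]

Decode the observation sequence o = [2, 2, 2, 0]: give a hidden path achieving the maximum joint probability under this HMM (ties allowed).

path = [0, 3, 0, 1]

t=0: δ = [1.667e-01, 2.778e-02, 1.389e-02, 6.250e-02]  (obs o_0=2)
t=1: δ = [1.389e-02, 9.259e-03, 4.630e-03, 1.042e-02]  ψ = [0, 0, 0, 0]  (obs o_1=2)
t=2: δ = [1.447e-03, 7.716e-04, 3.858e-04, 8.681e-04]  ψ = [3, 0, 0, 0]  (obs o_2=2)
t=3: δ = [1.507e-04, 1.608e-04, 8.038e-05, 6.028e-05]  ψ = [0, 0, 0, 0]  (obs o_3=0)
backtrack: best end state = 1; path = [0, 3, 0, 1]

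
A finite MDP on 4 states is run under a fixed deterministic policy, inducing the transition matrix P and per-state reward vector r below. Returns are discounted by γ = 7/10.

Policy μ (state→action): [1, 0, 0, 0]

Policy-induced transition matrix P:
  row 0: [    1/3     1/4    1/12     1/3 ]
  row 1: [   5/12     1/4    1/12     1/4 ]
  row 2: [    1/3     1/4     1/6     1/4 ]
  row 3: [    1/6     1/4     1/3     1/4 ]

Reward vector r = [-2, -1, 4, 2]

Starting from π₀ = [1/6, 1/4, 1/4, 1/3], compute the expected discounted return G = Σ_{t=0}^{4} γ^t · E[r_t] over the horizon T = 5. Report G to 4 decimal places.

G = 1.7542

t=0: π = [0.1667, 0.2500, 0.2500, 0.3333], E[r] = 1.0833, γ^t·E[r] = 1.083333, running G = 1.083333
t=1: π = [0.2986, 0.2500, 0.1875, 0.2639], E[r] = 0.4306, γ^t·E[r] = 0.301389, running G = 1.384722
t=2: π = [0.3102, 0.2500, 0.1649, 0.2749], E[r] = 0.3391, γ^t·E[r] = 0.166169, running G = 1.550891
t=3: π = [0.3084, 0.2500, 0.1658, 0.2758], E[r] = 0.3482, γ^t·E[r] = 0.119428, running G = 1.670319
t=4: π = [0.3082, 0.2500, 0.1661, 0.2757], E[r] = 0.3495, γ^t·E[r] = 0.083905, running G = 1.754224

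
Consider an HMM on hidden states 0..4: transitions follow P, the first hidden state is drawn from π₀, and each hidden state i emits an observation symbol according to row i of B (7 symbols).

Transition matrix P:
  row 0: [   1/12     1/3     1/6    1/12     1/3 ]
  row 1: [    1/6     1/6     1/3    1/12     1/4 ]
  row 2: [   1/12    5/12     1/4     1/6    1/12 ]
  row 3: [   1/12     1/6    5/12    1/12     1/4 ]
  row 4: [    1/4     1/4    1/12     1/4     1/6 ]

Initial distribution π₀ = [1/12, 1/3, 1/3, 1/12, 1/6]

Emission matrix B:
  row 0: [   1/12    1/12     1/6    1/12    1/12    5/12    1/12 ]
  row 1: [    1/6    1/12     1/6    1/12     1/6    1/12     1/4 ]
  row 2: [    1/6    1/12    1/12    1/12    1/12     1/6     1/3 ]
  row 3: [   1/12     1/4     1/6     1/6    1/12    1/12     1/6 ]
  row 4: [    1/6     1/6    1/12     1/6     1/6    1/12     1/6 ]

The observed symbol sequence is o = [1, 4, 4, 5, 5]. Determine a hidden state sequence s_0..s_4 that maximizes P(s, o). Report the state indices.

t=0: δ = [6.944e-03, 2.778e-02, 2.778e-02, 2.083e-02, 2.778e-02]  (obs o_0=1)
t=1: δ = [5.787e-04, 1.929e-03, 7.716e-04, 5.787e-04, 1.157e-03]  ψ = [4, 2, 1, 4, 1]  (obs o_1=4)
t=2: δ = [2.679e-05, 5.358e-05, 5.358e-05, 2.411e-05, 8.038e-05]  ψ = [1, 1, 1, 4, 1]  (obs o_2=4)
t=3: δ = [8.372e-06, 1.861e-06, 2.977e-06, 1.674e-06, 1.116e-06]  ψ = [4, 2, 1, 4, 1]  (obs o_3=5)
t=4: δ = [2.907e-07, 2.326e-07, 2.326e-07, 5.814e-08, 2.326e-07]  ψ = [0, 0, 0, 0, 0]  (obs o_4=5)
backtrack: best end state = 0; path = [2, 1, 4, 0, 0]

path = [2, 1, 4, 0, 0]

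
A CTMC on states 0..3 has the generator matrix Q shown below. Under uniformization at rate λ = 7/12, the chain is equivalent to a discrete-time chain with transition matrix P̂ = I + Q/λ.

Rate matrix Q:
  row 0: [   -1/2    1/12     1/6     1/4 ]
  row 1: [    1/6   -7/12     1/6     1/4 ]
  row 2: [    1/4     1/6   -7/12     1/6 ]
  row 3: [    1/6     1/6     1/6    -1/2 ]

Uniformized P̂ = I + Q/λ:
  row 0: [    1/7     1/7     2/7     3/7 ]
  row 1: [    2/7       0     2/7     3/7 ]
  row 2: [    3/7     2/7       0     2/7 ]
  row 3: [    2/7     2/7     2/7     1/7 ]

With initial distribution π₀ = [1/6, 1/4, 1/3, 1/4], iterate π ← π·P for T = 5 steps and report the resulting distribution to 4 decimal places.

t=0: π = [0.1667, 0.2500, 0.3333, 0.2500]
t=1: π = [0.3095, 0.1905, 0.1905, 0.3095]
t=2: π = [0.2687, 0.1871, 0.2313, 0.3129]
t=3: π = [0.2804, 0.1939, 0.2196, 0.3061]
t=4: π = [0.2770, 0.1903, 0.2230, 0.3097]
t=5: π = [0.2780, 0.1918, 0.2220, 0.3082]

π = [0.2780, 0.1918, 0.2220, 0.3082]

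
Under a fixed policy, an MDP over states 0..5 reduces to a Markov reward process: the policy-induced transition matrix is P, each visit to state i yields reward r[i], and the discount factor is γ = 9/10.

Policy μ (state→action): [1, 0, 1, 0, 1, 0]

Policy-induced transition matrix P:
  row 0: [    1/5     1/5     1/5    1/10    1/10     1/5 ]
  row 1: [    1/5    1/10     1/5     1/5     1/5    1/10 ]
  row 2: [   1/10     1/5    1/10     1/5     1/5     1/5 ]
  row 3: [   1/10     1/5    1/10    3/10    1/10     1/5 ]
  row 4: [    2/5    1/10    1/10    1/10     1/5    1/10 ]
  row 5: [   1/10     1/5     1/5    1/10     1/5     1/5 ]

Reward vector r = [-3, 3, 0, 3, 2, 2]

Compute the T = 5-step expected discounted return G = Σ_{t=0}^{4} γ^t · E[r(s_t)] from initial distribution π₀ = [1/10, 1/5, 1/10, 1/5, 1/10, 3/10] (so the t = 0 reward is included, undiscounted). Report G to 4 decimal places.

t=0: π = [0.1000, 0.2000, 0.1000, 0.2000, 0.1000, 0.3000], E[r] = 1.7000, γ^t·E[r] = 1.700000, running G = 1.700000
t=1: π = [0.1600, 0.1700, 0.1600, 0.1700, 0.1700, 0.1700], E[r] = 1.2200, γ^t·E[r] = 1.098000, running G = 2.798000
t=2: π = [0.1840, 0.1660, 0.1500, 0.1670, 0.1670, 0.1660], E[r] = 1.1130, γ^t·E[r] = 0.901530, running G = 3.699530
t=3: π = [0.1851, 0.1667, 0.1516, 0.1650, 0.1649, 0.1667], E[r] = 1.1030, γ^t·E[r] = 0.804087, running G = 4.503617
t=4: π = [0.1847, 0.1668, 0.1519, 0.1648, 0.1650, 0.1668], E[r] = 1.1047, γ^t·E[r] = 0.724807, running G = 5.228424

G = 5.2284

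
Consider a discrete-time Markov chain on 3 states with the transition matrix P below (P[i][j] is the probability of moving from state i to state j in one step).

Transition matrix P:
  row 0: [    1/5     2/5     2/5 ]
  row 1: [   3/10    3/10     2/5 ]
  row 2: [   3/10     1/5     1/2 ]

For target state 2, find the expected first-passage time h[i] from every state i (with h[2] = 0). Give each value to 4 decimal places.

First-step conditioning: h[2] = 0; for i ≠ 2, h[i] = 1 + Σ_k P[i][k]·h[k].
  h[0] = 1 + 1/5·h[0] + 2/5·h[1]
  h[1] = 1 + 3/10·h[0] + 3/10·h[1]
Solving the 2×2 linear system over states ≠ 2 gives exactly h = [5/2, 5/2, 0] (h[2] = 0 is the target).

h = [2.5000, 2.5000, 0.0000]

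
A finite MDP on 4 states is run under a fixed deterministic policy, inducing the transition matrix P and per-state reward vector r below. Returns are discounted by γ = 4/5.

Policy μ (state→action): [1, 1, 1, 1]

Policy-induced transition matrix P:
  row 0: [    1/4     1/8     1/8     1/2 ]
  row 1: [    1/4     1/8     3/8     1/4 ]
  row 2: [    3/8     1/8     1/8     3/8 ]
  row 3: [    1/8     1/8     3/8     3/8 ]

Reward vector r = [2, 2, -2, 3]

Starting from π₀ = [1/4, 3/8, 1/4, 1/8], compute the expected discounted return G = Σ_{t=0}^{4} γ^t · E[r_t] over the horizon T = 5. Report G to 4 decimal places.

t=0: π = [0.2500, 0.3750, 0.2500, 0.1250], E[r] = 1.1250, γ^t·E[r] = 1.125000, running G = 1.125000
t=1: π = [0.2656, 0.1250, 0.2500, 0.3594], E[r] = 1.3594, γ^t·E[r] = 1.087500, running G = 2.212500
t=2: π = [0.2363, 0.1250, 0.2461, 0.3926], E[r] = 1.4082, γ^t·E[r] = 0.901250, running G = 3.113750
t=3: π = [0.2317, 0.1250, 0.2544, 0.3889], E[r] = 1.3713, γ^t·E[r] = 0.702125, running G = 3.815875
t=4: π = [0.2332, 0.1250, 0.2535, 0.3883], E[r] = 1.3744, γ^t·E[r] = 0.562963, running G = 4.378838

G = 4.3788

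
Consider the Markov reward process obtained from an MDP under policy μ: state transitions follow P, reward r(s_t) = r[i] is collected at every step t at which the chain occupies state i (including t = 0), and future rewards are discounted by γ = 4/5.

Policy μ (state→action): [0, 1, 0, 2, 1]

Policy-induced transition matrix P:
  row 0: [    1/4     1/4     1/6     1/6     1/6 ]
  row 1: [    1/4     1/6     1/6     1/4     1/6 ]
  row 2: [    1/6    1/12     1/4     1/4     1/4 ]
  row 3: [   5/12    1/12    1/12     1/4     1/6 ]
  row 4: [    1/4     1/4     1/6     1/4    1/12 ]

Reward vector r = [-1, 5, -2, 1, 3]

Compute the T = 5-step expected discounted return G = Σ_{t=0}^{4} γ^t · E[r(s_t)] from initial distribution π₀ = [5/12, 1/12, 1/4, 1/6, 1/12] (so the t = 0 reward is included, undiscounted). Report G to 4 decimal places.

t=0: π = [0.4167, 0.0833, 0.2500, 0.1667, 0.0833], E[r] = -0.0833, γ^t·E[r] = -0.083333, running G = -0.083333
t=1: π = [0.2569, 0.1736, 0.1736, 0.2153, 0.1806], E[r] = 1.0208, γ^t·E[r] = 0.816667, running G = 0.733333
t=2: π = [0.2714, 0.1707, 0.1632, 0.2286, 0.1661], E[r] = 0.9826, γ^t·E[r] = 0.628889, running G = 1.362222
t=3: π = [0.2745, 0.1705, 0.1612, 0.2274, 0.1664], E[r] = 0.9821, γ^t·E[r] = 0.502840, running G = 1.865062
t=4: π = [0.2745, 0.1710, 0.1612, 0.2271, 0.1662], E[r] = 0.9842, γ^t·E[r] = 0.403124, running G = 2.268186

G = 2.2682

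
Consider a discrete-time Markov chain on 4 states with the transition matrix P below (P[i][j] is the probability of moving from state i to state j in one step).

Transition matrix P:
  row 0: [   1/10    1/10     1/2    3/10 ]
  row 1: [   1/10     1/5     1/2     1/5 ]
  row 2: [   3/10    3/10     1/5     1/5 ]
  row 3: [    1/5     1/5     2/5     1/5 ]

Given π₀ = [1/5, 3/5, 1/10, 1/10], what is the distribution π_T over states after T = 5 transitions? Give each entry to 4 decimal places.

π = [0.1949, 0.2167, 0.3687, 0.2197]

t=0: π = [0.2000, 0.6000, 0.1000, 0.1000]
t=1: π = [0.1300, 0.1900, 0.4600, 0.2200]
t=2: π = [0.2140, 0.2330, 0.3400, 0.2130]
t=3: π = [0.1893, 0.2126, 0.3767, 0.2214]
t=4: π = [0.1975, 0.2187, 0.3649, 0.2189]
t=5: π = [0.1949, 0.2167, 0.3687, 0.2197]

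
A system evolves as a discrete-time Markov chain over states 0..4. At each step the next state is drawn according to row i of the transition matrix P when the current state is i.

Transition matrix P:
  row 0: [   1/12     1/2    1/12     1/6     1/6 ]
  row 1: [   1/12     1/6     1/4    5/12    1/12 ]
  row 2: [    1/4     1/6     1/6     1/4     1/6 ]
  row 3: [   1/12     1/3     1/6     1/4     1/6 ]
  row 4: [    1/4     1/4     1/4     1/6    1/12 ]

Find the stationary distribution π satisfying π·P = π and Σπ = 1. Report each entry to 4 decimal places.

π = [0.1370, 0.2688, 0.1887, 0.2723, 0.1332]

Balance equations π_j = Σ_i π_i·P[i][j]:
  π_0 = 1/12·π_0 + 1/12·π_1 + 1/4·π_2 + 1/12·π_3 + 1/4·π_4
  π_1 = 1/2·π_0 + 1/6·π_1 + 1/6·π_2 + 1/3·π_3 + 1/4·π_4
  π_2 = 1/12·π_0 + 1/4·π_1 + 1/6·π_2 + 1/6·π_3 + 1/4·π_4
  π_3 = 1/6·π_0 + 5/12·π_1 + 1/4·π_2 + 1/4·π_3 + 1/6·π_4
  normalize: π_0 + π_1 + π_2 + π_3 + π_4 = 1
Solving the linear system gives exactly π = [10/73, 1197/4453, 1681/8906, 2425/8906, 593/4453].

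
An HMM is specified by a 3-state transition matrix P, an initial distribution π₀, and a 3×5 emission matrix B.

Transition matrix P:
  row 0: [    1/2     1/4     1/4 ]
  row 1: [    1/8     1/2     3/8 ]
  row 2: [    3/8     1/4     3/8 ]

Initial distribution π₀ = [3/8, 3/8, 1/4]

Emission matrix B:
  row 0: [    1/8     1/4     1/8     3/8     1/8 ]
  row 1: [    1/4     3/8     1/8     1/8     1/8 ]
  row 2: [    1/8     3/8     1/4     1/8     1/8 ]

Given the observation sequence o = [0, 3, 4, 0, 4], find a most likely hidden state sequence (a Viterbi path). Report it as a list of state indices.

t=0: δ = [4.688e-02, 9.375e-02, 3.125e-02]  (obs o_0=0)
t=1: δ = [8.789e-03, 5.859e-03, 4.395e-03]  ψ = [0, 1, 1]  (obs o_1=3)
t=2: δ = [5.493e-04, 3.662e-04, 2.747e-04]  ψ = [0, 1, 0]  (obs o_2=4)
t=3: δ = [3.433e-05, 4.578e-05, 1.717e-05]  ψ = [0, 1, 0]  (obs o_3=0)
t=4: δ = [2.146e-06, 2.861e-06, 2.146e-06]  ψ = [0, 1, 1]  (obs o_4=4)
backtrack: best end state = 1; path = [1, 1, 1, 1, 1]

path = [1, 1, 1, 1, 1]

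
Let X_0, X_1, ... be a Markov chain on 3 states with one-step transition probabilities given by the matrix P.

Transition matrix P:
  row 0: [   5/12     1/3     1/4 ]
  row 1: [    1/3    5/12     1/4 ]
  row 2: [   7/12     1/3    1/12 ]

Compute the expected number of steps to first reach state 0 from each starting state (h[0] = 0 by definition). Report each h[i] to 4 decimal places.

h = [0.0000, 2.5846, 2.0308]

First-step conditioning: h[0] = 0; for i ≠ 0, h[i] = 1 + Σ_k P[i][k]·h[k].
  h[1] = 1 + 5/12·h[1] + 1/4·h[2]
  h[2] = 1 + 1/3·h[1] + 1/12·h[2]
Solving the 2×2 linear system over states ≠ 0 gives exactly h = [0, 168/65, 132/65] (h[0] = 0 is the target).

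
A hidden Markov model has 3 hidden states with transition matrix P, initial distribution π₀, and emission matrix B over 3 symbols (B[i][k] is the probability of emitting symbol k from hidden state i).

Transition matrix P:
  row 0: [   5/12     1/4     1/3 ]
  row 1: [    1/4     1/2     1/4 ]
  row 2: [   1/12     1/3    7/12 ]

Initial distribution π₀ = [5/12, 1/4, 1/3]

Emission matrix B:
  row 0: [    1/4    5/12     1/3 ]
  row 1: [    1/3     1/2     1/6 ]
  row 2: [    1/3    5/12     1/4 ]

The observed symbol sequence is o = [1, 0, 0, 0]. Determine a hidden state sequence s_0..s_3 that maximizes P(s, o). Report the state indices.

path = [2, 2, 2, 2]

t=0: δ = [1.736e-01, 1.250e-01, 1.389e-01]  (obs o_0=1)
t=1: δ = [1.808e-02, 2.083e-02, 2.701e-02]  ψ = [0, 1, 2]  (obs o_1=0)
t=2: δ = [1.884e-03, 3.472e-03, 5.251e-03]  ψ = [0, 1, 2]  (obs o_2=0)
t=3: δ = [2.170e-04, 5.835e-04, 1.021e-03]  ψ = [1, 2, 2]  (obs o_3=0)
backtrack: best end state = 2; path = [2, 2, 2, 2]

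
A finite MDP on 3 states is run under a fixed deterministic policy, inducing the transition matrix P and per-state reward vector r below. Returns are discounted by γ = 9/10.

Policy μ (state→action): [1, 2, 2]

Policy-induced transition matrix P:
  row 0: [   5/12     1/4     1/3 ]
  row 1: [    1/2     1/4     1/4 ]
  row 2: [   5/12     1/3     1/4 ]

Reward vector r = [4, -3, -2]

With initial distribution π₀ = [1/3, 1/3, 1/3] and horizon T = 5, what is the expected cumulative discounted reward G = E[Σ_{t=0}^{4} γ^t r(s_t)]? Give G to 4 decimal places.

t=0: π = [0.3333, 0.3333, 0.3333], E[r] = -0.3333, γ^t·E[r] = -0.333333, running G = -0.333333
t=1: π = [0.4444, 0.2778, 0.2778], E[r] = 0.3889, γ^t·E[r] = 0.350000, running G = 0.016667
t=2: π = [0.4398, 0.2731, 0.2870], E[r] = 0.3657, γ^t·E[r] = 0.296250, running G = 0.312917
t=3: π = [0.4394, 0.2739, 0.2867], E[r] = 0.3627, γ^t·E[r] = 0.264375, running G = 0.577292
t=4: π = [0.4395, 0.2739, 0.2866], E[r] = 0.3631, γ^t·E[r] = 0.238212, running G = 0.815503

G = 0.8155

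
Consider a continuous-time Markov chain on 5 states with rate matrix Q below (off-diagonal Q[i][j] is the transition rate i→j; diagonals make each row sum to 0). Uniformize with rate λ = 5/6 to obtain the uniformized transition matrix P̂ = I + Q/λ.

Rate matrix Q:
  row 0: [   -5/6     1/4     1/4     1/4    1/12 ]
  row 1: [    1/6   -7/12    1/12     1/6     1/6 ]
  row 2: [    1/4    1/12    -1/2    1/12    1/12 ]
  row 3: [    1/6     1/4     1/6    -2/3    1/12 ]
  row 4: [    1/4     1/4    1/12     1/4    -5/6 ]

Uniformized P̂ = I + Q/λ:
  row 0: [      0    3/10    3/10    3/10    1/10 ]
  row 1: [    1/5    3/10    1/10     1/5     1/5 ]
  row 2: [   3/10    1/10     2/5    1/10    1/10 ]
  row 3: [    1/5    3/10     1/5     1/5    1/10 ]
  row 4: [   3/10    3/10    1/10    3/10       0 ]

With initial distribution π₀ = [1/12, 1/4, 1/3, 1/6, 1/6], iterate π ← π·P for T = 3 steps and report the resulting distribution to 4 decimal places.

t=0: π = [0.0833, 0.2500, 0.3333, 0.1667, 0.1667]
t=1: π = [0.2333, 0.2333, 0.2333, 0.1917, 0.1083]
t=2: π = [0.1875, 0.2533, 0.2358, 0.2108, 0.1125]
t=3: π = [0.1973, 0.2528, 0.2293, 0.2064, 0.1141]

π = [0.1973, 0.2528, 0.2293, 0.2064, 0.1141]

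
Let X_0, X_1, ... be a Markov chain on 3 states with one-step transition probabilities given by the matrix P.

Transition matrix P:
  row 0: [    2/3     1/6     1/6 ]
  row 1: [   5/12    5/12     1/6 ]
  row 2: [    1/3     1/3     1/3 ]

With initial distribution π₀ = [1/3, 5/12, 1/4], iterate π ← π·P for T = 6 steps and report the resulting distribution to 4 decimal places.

π = [0.5333, 0.2667, 0.2000]

t=0: π = [0.3333, 0.4167, 0.2500]
t=1: π = [0.4792, 0.3125, 0.2083]
t=2: π = [0.5191, 0.2795, 0.2014]
t=3: π = [0.5297, 0.2701, 0.2002]
t=4: π = [0.5324, 0.2676, 0.2000]
t=5: π = [0.5331, 0.2669, 0.2000]
t=6: π = [0.5333, 0.2667, 0.2000]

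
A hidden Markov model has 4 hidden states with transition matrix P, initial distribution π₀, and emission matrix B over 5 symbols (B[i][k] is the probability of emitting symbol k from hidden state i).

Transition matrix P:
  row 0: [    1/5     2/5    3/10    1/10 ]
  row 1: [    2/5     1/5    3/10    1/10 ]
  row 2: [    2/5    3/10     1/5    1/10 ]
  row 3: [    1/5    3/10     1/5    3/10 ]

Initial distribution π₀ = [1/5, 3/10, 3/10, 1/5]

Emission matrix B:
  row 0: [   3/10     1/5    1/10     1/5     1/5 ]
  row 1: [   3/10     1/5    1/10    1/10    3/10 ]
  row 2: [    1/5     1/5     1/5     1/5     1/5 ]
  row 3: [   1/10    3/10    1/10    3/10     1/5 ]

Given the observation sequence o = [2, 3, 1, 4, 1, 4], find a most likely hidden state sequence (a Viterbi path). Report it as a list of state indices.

path = [2, 0, 2, 1, 0, 1]

t=0: δ = [2.000e-02, 3.000e-02, 6.000e-02, 2.000e-02]  (obs o_0=2)
t=1: δ = [4.800e-03, 1.800e-03, 2.400e-03, 1.800e-03]  ψ = [2, 2, 2, 2]  (obs o_1=3)
t=2: δ = [1.920e-04, 3.840e-04, 2.880e-04, 1.620e-04]  ψ = [0, 0, 0, 3]  (obs o_2=1)
t=3: δ = [3.072e-05, 2.592e-05, 2.304e-05, 9.720e-06]  ψ = [1, 2, 1, 3]  (obs o_3=4)
t=4: δ = [2.074e-06, 2.458e-06, 1.843e-06, 9.216e-07]  ψ = [1, 0, 0, 0]  (obs o_4=1)
t=5: δ = [1.966e-07, 2.488e-07, 1.475e-07, 5.530e-08]  ψ = [1, 0, 1, 3]  (obs o_5=4)
backtrack: best end state = 1; path = [2, 0, 2, 1, 0, 1]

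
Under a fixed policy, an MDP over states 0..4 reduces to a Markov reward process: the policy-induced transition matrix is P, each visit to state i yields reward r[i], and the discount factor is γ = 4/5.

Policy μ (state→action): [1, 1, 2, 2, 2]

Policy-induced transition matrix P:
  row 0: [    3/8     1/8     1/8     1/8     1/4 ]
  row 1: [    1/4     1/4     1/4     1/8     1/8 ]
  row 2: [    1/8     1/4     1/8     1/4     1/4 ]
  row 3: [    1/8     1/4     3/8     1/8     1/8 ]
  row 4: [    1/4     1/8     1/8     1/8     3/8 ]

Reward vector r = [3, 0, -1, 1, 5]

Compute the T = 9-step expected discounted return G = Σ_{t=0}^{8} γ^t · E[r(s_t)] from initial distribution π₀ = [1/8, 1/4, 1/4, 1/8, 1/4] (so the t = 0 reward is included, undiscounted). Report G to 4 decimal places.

t=0: π = [0.1250, 0.2500, 0.2500, 0.1250, 0.2500], E[r] = 1.5000, γ^t·E[r] = 1.500000, running G = 1.500000
t=1: π = [0.2188, 0.2031, 0.1875, 0.1563, 0.2344], E[r] = 1.7969, γ^t·E[r] = 1.437500, running G = 2.937500
t=2: π = [0.2344, 0.1934, 0.1895, 0.1484, 0.2344], E[r] = 1.8340, γ^t·E[r] = 1.173750, running G = 4.111250
t=3: π = [0.2371, 0.1914, 0.1863, 0.1487, 0.2366], E[r] = 1.8564, γ^t·E[r] = 0.950500, running G = 5.061750
t=4: π = [0.2378, 0.1908, 0.1861, 0.1483, 0.2371], E[r] = 1.8608, γ^t·E[r] = 0.762175, running G = 5.823925
t=5: π = [0.2379, 0.1906, 0.1859, 0.1483, 0.2372], E[r] = 1.8623, γ^t·E[r] = 0.610254, running G = 6.434179
t=6: π = [0.2380, 0.1906, 0.1859, 0.1482, 0.2373], E[r] = 1.8627, γ^t·E[r] = 0.488298, running G = 6.922476
t=7: π = [0.2380, 0.1906, 0.1859, 0.1482, 0.2373], E[r] = 1.8628, γ^t·E[r] = 0.390661, running G = 7.313138
t=8: π = [0.2380, 0.1906, 0.1859, 0.1482, 0.2373], E[r] = 1.8628, γ^t·E[r] = 0.312534, running G = 7.625671

G = 7.6257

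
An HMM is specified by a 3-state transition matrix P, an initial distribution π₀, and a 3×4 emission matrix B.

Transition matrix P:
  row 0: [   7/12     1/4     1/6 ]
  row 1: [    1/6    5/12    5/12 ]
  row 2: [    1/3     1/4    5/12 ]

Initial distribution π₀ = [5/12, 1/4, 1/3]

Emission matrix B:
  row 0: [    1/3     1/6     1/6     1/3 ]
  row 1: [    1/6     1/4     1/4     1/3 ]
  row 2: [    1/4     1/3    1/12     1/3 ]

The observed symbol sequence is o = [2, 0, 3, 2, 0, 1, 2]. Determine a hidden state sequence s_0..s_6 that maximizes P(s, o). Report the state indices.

path = [0, 0, 0, 0, 0, 0, 0]

t=0: δ = [6.944e-02, 6.250e-02, 2.778e-02]  (obs o_0=2)
t=1: δ = [1.350e-02, 4.340e-03, 6.510e-03]  ψ = [0, 1, 1]  (obs o_1=0)
t=2: δ = [2.626e-03, 1.125e-03, 9.042e-04]  ψ = [0, 0, 2]  (obs o_2=3)
t=3: δ = [2.553e-04, 1.641e-04, 3.907e-05]  ψ = [0, 0, 1]  (obs o_3=2)
t=4: δ = [4.964e-05, 1.140e-05, 1.709e-05]  ψ = [0, 1, 1]  (obs o_4=0)
t=5: δ = [4.826e-06, 3.102e-06, 2.758e-06]  ψ = [0, 0, 0]  (obs o_5=1)
t=6: δ = [4.692e-07, 3.231e-07, 1.077e-07]  ψ = [0, 1, 1]  (obs o_6=2)
backtrack: best end state = 0; path = [0, 0, 0, 0, 0, 0, 0]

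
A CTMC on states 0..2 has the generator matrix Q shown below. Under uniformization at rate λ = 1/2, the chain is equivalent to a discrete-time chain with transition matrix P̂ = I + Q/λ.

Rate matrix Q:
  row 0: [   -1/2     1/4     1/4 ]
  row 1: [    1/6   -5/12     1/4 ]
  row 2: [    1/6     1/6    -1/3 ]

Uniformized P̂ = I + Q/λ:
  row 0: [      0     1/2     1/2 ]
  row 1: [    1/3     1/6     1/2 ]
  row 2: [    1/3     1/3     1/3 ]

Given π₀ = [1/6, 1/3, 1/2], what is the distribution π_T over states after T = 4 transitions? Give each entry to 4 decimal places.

t=0: π = [0.1667, 0.3333, 0.5000]
t=1: π = [0.2778, 0.3056, 0.4167]
t=2: π = [0.2407, 0.3287, 0.4306]
t=3: π = [0.2531, 0.3187, 0.4282]
t=4: π = [0.2490, 0.3224, 0.4286]

π = [0.2490, 0.3224, 0.4286]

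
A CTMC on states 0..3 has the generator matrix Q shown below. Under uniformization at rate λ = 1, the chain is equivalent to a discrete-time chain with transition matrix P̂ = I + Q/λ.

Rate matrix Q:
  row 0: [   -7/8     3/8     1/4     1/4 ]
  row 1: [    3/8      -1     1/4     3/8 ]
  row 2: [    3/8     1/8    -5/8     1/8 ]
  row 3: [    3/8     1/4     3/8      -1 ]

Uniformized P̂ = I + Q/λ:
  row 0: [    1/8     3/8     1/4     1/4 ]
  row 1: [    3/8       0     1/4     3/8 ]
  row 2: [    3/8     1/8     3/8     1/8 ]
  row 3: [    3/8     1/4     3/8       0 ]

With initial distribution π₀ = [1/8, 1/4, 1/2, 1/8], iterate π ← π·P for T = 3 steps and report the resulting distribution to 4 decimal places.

t=0: π = [0.1250, 0.2500, 0.5000, 0.1250]
t=1: π = [0.3438, 0.1406, 0.3281, 0.1875]
t=2: π = [0.2891, 0.2168, 0.3145, 0.1797]
t=3: π = [0.3027, 0.1926, 0.3118, 0.1929]

π = [0.3027, 0.1926, 0.3118, 0.1929]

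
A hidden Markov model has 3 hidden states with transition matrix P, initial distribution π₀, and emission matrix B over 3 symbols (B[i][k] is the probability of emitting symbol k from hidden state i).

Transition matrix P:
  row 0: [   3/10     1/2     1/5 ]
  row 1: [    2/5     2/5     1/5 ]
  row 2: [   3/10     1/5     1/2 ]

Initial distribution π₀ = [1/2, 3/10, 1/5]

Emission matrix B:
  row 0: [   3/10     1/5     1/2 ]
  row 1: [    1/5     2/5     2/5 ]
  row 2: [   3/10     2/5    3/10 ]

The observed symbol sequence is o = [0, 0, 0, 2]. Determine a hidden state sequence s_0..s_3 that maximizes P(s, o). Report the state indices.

path = [0, 1, 0, 1]

t=0: δ = [1.500e-01, 6.000e-02, 6.000e-02]  (obs o_0=0)
t=1: δ = [1.350e-02, 1.500e-02, 9.000e-03]  ψ = [0, 0, 0]  (obs o_1=0)
t=2: δ = [1.800e-03, 1.350e-03, 1.350e-03]  ψ = [1, 0, 2]  (obs o_2=0)
t=3: δ = [2.700e-04, 3.600e-04, 2.025e-04]  ψ = [0, 0, 2]  (obs o_3=2)
backtrack: best end state = 1; path = [0, 1, 0, 1]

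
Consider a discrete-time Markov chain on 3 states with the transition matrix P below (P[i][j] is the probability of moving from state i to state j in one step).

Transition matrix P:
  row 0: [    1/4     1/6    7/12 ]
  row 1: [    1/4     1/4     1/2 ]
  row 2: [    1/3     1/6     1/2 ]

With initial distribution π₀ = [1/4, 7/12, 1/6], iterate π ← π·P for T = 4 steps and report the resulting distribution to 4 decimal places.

π = [0.2937, 0.1818, 0.5245]

t=0: π = [0.2500, 0.5833, 0.1667]
t=1: π = [0.2639, 0.2153, 0.5208]
t=2: π = [0.2934, 0.1846, 0.5220]
t=3: π = [0.2935, 0.1821, 0.5245]
t=4: π = [0.2937, 0.1818, 0.5245]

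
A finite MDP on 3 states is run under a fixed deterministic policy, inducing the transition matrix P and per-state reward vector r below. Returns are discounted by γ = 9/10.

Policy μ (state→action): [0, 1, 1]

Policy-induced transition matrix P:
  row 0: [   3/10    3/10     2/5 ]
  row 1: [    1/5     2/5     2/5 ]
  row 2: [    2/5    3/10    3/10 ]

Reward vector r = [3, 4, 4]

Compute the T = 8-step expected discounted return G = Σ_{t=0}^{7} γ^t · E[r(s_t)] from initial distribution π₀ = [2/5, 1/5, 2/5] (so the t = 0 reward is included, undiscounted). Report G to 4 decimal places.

t=0: π = [0.4000, 0.2000, 0.4000], E[r] = 3.6000, γ^t·E[r] = 3.600000, running G = 3.600000
t=1: π = [0.3200, 0.3200, 0.3600], E[r] = 3.6800, γ^t·E[r] = 3.312000, running G = 6.912000
t=2: π = [0.3040, 0.3320, 0.3640], E[r] = 3.6960, γ^t·E[r] = 2.993760, running G = 9.905760
t=3: π = [0.3032, 0.3332, 0.3636], E[r] = 3.6968, γ^t·E[r] = 2.694967, running G = 12.600727
t=4: π = [0.3030, 0.3333, 0.3636], E[r] = 3.6970, γ^t·E[r] = 2.425575, running G = 15.026303
t=5: π = [0.3030, 0.3333, 0.3636], E[r] = 3.6970, γ^t·E[r] = 2.183023, running G = 17.209325
t=6: π = [0.3030, 0.3333, 0.3636], E[r] = 3.6970, γ^t·E[r] = 1.964721, running G = 19.174047
t=7: π = [0.3030, 0.3333, 0.3636], E[r] = 3.6970, γ^t·E[r] = 1.768249, running G = 20.942296

G = 20.9423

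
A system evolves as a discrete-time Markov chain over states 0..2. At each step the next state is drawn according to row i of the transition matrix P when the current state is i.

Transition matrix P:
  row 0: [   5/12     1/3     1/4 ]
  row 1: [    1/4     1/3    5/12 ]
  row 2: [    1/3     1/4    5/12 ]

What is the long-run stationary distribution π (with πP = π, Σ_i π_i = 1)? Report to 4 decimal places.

π = [0.3361, 0.3033, 0.3607]

Balance equations π_j = Σ_i π_i·P[i][j]:
  π_0 = 5/12·π_0 + 1/4·π_1 + 1/3·π_2
  π_1 = 1/3·π_0 + 1/3·π_1 + 1/4·π_2
  normalize: π_0 + π_1 + π_2 = 1
Solving the linear system gives exactly π = [41/122, 37/122, 22/61].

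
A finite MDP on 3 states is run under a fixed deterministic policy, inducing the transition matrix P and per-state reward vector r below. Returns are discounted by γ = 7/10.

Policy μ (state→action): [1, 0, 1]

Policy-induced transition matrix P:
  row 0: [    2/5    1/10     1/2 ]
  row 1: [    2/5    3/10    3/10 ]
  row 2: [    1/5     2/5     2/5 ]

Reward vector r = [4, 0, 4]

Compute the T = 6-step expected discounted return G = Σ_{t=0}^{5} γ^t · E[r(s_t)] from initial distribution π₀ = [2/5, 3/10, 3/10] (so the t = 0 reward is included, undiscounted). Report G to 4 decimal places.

G = 8.4974

t=0: π = [0.4000, 0.3000, 0.3000], E[r] = 2.8000, γ^t·E[r] = 2.800000, running G = 2.800000
t=1: π = [0.3400, 0.2500, 0.4100], E[r] = 3.0000, γ^t·E[r] = 2.100000, running G = 4.900000
t=2: π = [0.3180, 0.2730, 0.4090], E[r] = 2.9080, γ^t·E[r] = 1.424920, running G = 6.324920
t=3: π = [0.3182, 0.2773, 0.4045], E[r] = 2.8908, γ^t·E[r] = 0.991544, running G = 7.316464
t=4: π = [0.3191, 0.2768, 0.4041], E[r] = 2.8928, γ^t·E[r] = 0.694552, running G = 8.011016
t=5: π = [0.3192, 0.2766, 0.4042], E[r] = 2.8936, γ^t·E[r] = 0.486335, running G = 8.497351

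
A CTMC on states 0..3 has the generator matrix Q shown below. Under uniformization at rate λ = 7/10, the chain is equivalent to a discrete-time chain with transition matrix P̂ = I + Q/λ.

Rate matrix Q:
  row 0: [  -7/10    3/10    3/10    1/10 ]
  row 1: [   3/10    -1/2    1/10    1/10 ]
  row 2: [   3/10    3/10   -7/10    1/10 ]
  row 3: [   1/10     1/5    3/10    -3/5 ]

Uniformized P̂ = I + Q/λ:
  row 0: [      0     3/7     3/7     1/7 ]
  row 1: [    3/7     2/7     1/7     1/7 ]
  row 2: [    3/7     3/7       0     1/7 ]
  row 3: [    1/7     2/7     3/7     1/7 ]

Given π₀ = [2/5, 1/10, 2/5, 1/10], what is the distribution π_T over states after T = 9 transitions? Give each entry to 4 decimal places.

t=0: π = [0.4000, 0.1000, 0.4000, 0.1000]
t=1: π = [0.2286, 0.4000, 0.2286, 0.1429]
t=2: π = [0.2898, 0.3510, 0.2163, 0.1429]
t=3: π = [0.2636, 0.3580, 0.2356, 0.1429]
t=4: π = [0.2748, 0.3570, 0.2253, 0.1429]
t=5: π = [0.2700, 0.3572, 0.2300, 0.1429]
t=6: π = [0.2720, 0.3571, 0.2280, 0.1429]
t=7: π = [0.2712, 0.3571, 0.2288, 0.1429]
t=8: π = [0.2715, 0.3571, 0.2285, 0.1429]
t=9: π = [0.2714, 0.3571, 0.2286, 0.1429]

π = [0.2714, 0.3571, 0.2286, 0.1429]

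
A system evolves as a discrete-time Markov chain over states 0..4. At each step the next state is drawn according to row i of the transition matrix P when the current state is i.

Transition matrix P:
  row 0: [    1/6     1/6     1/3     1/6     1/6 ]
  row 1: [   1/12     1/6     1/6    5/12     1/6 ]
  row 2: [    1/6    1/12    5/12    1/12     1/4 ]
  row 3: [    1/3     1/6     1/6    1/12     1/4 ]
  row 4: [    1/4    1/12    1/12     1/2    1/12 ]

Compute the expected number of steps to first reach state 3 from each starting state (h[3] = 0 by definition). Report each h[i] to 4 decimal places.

First-step conditioning: h[3] = 0; for i ≠ 3, h[i] = 1 + Σ_k P[i][k]·h[k].
  h[0] = 1 + 1/6·h[0] + 1/6·h[1] + 1/3·h[2] + 1/6·h[4]
  h[1] = 1 + 1/12·h[0] + 1/6·h[1] + 1/6·h[2] + 1/6·h[4]
  h[2] = 1 + 1/6·h[0] + 1/12·h[1] + 5/12·h[2] + 1/4·h[4]
  h[4] = 1 + 1/4·h[0] + 1/12·h[1] + 1/12·h[2] + 1/12·h[4]
Solving the 4×4 linear system over states ≠ 3 gives exactly h = [5172/1205, 3804/1205, 5622/1205, 0, 3582/1205] (h[3] = 0 is the target).

h = [4.2921, 3.1568, 4.6656, 0.0000, 2.9726]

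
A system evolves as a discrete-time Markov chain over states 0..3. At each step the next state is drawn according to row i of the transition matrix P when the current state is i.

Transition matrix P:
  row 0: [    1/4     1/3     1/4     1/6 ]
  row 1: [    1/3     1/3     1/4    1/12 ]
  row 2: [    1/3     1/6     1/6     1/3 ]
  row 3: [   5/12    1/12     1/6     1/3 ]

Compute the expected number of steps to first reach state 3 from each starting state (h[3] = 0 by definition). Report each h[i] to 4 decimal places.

First-step conditioning: h[3] = 0; for i ≠ 3, h[i] = 1 + Σ_k P[i][k]·h[k].
  h[0] = 1 + 1/4·h[0] + 1/3·h[1] + 1/4·h[2]
  h[1] = 1 + 1/3·h[0] + 1/3·h[1] + 1/4·h[2]
  h[2] = 1 + 1/3·h[0] + 1/6·h[1] + 1/6·h[2]
Solving the 3×3 linear system over states ≠ 3 gives exactly h = [72/13, 6, 60/13, 0] (h[3] = 0 is the target).

h = [5.5385, 6.0000, 4.6154, 0.0000]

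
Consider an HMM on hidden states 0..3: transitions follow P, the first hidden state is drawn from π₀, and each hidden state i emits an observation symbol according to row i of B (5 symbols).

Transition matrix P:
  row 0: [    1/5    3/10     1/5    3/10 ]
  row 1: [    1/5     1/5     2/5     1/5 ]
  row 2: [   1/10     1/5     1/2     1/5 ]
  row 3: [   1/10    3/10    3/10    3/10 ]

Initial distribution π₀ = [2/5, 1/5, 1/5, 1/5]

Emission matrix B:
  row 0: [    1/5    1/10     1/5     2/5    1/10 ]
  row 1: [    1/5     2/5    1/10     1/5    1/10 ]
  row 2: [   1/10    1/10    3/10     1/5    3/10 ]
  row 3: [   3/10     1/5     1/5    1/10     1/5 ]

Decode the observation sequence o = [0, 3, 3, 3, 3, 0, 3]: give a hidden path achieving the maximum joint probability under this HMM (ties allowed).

t=0: δ = [8.000e-02, 4.000e-02, 2.000e-02, 6.000e-02]  (obs o_0=0)
t=1: δ = [6.400e-03, 4.800e-03, 3.600e-03, 2.400e-03]  ψ = [0, 0, 3, 0]  (obs o_1=3)
t=2: δ = [5.120e-04, 3.840e-04, 3.840e-04, 1.920e-04]  ψ = [0, 0, 1, 0]  (obs o_2=3)
t=3: δ = [4.096e-05, 3.072e-05, 3.840e-05, 1.536e-05]  ψ = [0, 0, 2, 0]  (obs o_3=3)
t=4: δ = [3.277e-06, 2.458e-06, 3.840e-06, 1.229e-06]  ψ = [0, 0, 2, 0]  (obs o_4=3)
t=5: δ = [1.311e-07, 1.966e-07, 1.920e-07, 2.949e-07]  ψ = [0, 0, 2, 0]  (obs o_5=0)
t=6: δ = [1.573e-08, 1.769e-08, 1.920e-08, 8.847e-09]  ψ = [1, 3, 2, 3]  (obs o_6=3)
backtrack: best end state = 2; path = [0, 1, 2, 2, 2, 2, 2]

path = [0, 1, 2, 2, 2, 2, 2]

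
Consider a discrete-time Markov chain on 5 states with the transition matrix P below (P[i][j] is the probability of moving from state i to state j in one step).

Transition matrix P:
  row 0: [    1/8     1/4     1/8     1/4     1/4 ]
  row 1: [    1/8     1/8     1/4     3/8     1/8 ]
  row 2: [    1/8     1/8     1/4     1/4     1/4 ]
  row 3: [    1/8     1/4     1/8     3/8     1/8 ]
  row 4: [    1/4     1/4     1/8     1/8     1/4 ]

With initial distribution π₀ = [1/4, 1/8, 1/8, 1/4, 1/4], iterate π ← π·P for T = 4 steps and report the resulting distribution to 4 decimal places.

π = [0.1486, 0.2031, 0.1719, 0.2877, 0.1887]

t=0: π = [0.2500, 0.1250, 0.1250, 0.2500, 0.2500]
t=1: π = [0.1563, 0.2188, 0.1563, 0.2656, 0.2031]
t=2: π = [0.1504, 0.2031, 0.1719, 0.2852, 0.1895]
t=3: π = [0.1487, 0.2031, 0.1719, 0.2874, 0.1890]
t=4: π = [0.1486, 0.2031, 0.1719, 0.2877, 0.1887]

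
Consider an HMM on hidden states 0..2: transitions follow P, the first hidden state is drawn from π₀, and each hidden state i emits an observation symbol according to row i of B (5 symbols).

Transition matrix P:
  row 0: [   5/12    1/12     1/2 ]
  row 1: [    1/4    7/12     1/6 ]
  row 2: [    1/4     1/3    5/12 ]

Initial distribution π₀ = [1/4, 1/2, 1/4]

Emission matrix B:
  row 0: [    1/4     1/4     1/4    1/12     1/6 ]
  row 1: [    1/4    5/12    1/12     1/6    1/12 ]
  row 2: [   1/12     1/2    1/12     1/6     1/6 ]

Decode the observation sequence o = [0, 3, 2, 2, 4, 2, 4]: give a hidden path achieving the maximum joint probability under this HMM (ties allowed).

path = [1, 1, 0, 0, 0, 0, 2]

t=0: δ = [6.250e-02, 1.250e-01, 2.083e-02]  (obs o_0=0)
t=1: δ = [2.604e-03, 1.215e-02, 5.208e-03]  ψ = [1, 1, 0]  (obs o_1=3)
t=2: δ = [7.595e-04, 5.908e-04, 1.808e-04]  ψ = [1, 1, 2]  (obs o_2=2)
t=3: δ = [7.912e-05, 2.872e-05, 3.165e-05]  ψ = [0, 1, 0]  (obs o_3=2)
t=4: δ = [5.494e-06, 1.396e-06, 6.593e-06]  ψ = [0, 1, 0]  (obs o_4=4)
t=5: δ = [5.723e-07, 1.831e-07, 2.289e-07]  ψ = [0, 2, 0]  (obs o_5=2)
t=6: δ = [3.975e-08, 8.903e-09, 4.769e-08]  ψ = [0, 1, 0]  (obs o_6=4)
backtrack: best end state = 2; path = [1, 1, 0, 0, 0, 0, 2]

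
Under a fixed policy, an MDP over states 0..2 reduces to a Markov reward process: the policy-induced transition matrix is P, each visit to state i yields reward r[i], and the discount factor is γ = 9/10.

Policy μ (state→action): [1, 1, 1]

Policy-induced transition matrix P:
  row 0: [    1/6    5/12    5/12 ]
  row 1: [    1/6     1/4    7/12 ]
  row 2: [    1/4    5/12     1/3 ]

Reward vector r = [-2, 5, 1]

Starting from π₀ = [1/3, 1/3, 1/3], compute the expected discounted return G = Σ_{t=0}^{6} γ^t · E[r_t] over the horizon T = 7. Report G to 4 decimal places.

t=0: π = [0.3333, 0.3333, 0.3333], E[r] = 1.3333, γ^t·E[r] = 1.333333, running G = 1.333333
t=1: π = [0.1944, 0.3611, 0.4444], E[r] = 1.8611, γ^t·E[r] = 1.675000, running G = 3.008333
t=2: π = [0.2037, 0.3565, 0.4398], E[r] = 1.8148, γ^t·E[r] = 1.470000, running G = 4.478333
t=3: π = [0.2033, 0.3573, 0.4394], E[r] = 1.8191, γ^t·E[r] = 1.326094, running G = 5.804427
t=4: π = [0.2033, 0.3571, 0.4396], E[r] = 1.8186, γ^t·E[r] = 1.193210, running G = 6.997637
t=5: π = [0.2033, 0.3571, 0.4396], E[r] = 1.8187, γ^t·E[r] = 1.073916, running G = 8.071553
t=6: π = [0.2033, 0.3571, 0.4396], E[r] = 1.8187, γ^t·E[r] = 0.966521, running G = 9.038075

G = 9.0381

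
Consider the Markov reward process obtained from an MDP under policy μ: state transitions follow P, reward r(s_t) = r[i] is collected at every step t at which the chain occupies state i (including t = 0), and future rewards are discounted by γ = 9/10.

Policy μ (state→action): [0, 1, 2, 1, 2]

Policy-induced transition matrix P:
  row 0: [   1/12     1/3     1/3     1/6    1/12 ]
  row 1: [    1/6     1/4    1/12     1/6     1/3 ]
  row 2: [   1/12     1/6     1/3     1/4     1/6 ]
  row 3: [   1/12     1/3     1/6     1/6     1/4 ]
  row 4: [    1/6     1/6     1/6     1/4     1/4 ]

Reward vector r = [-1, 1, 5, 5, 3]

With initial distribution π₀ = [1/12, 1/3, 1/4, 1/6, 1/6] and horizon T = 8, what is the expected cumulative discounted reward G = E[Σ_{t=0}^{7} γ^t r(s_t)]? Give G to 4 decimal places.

G = 16.1227

t=0: π = [0.0833, 0.3333, 0.2500, 0.1667, 0.1667], E[r] = 2.8333, γ^t·E[r] = 2.833333, running G = 2.833333
t=1: π = [0.1250, 0.2361, 0.1944, 0.2014, 0.2431], E[r] = 2.8194, γ^t·E[r] = 2.537500, running G = 5.370833
t=2: π = [0.1233, 0.2407, 0.2002, 0.2031, 0.2326], E[r] = 2.8322, γ^t·E[r] = 2.294063, running G = 7.664896
t=3: π = [0.1228, 0.2411, 0.2005, 0.2027, 0.2328], E[r] = 2.8331, γ^t·E[r] = 2.065359, running G = 9.730255
t=4: π = [0.1228, 0.2410, 0.2005, 0.2028, 0.2329], E[r] = 2.8331, γ^t·E[r] = 1.858813, running G = 11.589068
t=5: π = [0.1228, 0.2410, 0.2005, 0.2028, 0.2329], E[r] = 2.8331, γ^t·E[r] = 1.672940, running G = 13.262008
t=6: π = [0.1228, 0.2410, 0.2005, 0.2028, 0.2329], E[r] = 2.8331, γ^t·E[r] = 1.505647, running G = 14.767655
t=7: π = [0.1228, 0.2410, 0.2005, 0.2028, 0.2329], E[r] = 2.8331, γ^t·E[r] = 1.355082, running G = 16.122737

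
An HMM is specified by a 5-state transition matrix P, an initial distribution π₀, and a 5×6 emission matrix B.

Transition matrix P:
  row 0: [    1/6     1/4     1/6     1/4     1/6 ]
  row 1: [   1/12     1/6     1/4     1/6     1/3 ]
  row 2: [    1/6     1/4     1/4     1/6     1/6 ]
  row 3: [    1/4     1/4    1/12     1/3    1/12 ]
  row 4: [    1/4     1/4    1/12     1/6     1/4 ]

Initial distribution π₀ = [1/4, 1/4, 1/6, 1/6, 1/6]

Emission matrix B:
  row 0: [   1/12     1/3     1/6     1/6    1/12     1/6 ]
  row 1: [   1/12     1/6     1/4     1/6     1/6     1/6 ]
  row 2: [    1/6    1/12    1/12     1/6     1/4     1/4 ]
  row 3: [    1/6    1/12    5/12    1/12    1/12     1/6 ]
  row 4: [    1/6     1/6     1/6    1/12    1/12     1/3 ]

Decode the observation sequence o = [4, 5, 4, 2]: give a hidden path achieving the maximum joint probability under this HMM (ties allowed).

path = [1, 4, 1, 3]

t=0: δ = [2.083e-02, 4.167e-02, 4.167e-02, 1.389e-02, 1.389e-02]  (obs o_0=4)
t=1: δ = [1.157e-03, 1.736e-03, 2.604e-03, 1.157e-03, 4.630e-03]  ψ = [2, 2, 1, 1, 1]  (obs o_1=5)
t=2: δ = [9.645e-05, 1.929e-04, 1.628e-04, 6.430e-05, 9.645e-05]  ψ = [4, 4, 2, 4, 4]  (obs o_2=4)
t=3: δ = [4.521e-06, 1.017e-05, 4.019e-06, 1.340e-05, 1.072e-05]  ψ = [2, 2, 1, 1, 1]  (obs o_3=2)
backtrack: best end state = 3; path = [1, 4, 1, 3]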